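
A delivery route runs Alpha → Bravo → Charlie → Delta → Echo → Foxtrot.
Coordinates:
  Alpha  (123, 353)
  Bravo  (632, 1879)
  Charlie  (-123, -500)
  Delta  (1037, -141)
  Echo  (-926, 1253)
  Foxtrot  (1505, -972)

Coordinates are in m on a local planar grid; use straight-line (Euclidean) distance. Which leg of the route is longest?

Echo–Foxtrot

Leg distances:
Alpha→Bravo: 1608.7 m
Bravo→Charlie: 2495.9 m
Charlie→Delta: 1214.3 m
Delta→Echo: 2407.6 m
Echo→Foxtrot: 3295.5 m
The longest leg is Echo–Foxtrot at 3295.5 m.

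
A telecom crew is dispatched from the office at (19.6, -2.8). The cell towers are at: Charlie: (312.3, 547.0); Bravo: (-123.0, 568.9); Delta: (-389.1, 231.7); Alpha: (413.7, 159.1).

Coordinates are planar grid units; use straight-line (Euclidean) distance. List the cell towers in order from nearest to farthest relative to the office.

Computing each straight-line distance from (19.6, -2.8):
Alpha (413.7, 159.1): 426.1
Delta (-389.1, 231.7): 471.2
Bravo (-123.0, 568.9): 589.2
Charlie (312.3, 547.0): 622.9

Alpha, Delta, Bravo, Charlie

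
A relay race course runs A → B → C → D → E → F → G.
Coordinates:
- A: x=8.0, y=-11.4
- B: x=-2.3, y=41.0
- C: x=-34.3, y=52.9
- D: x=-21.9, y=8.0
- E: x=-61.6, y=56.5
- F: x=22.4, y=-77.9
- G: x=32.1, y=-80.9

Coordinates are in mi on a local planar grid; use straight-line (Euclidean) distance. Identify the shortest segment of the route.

Leg distances:
A→B: 53.4 mi
B→C: 34.1 mi
C→D: 46.6 mi
D→E: 62.7 mi
E→F: 158.5 mi
F→G: 10.2 mi
The shortest leg is F–G at 10.2 mi.

F–G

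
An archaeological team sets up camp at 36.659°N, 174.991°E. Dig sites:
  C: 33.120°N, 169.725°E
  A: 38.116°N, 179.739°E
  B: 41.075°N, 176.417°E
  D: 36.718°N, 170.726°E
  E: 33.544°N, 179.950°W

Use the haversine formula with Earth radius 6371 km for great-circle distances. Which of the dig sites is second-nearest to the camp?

A

Distance to each, sorted:
D: 380.3 km
A: 449.6 km
B: 506.3 km
E: 575.9 km
C: 620.7 km
The second-nearest is A at 449.6 km.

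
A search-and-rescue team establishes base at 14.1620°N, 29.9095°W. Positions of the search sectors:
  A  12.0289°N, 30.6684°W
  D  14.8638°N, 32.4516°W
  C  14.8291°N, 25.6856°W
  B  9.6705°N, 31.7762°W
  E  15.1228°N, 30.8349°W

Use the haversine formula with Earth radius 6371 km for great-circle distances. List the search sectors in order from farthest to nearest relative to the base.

B, C, D, A, E

Distances from the base:
B 9.6705°N, 31.7762°W: 539.1 km
C 14.8291°N, 25.6856°W: 460.7 km
D 14.8638°N, 32.4516°W: 284.6 km
A 12.0289°N, 30.6684°W: 251.0 km
E 15.1228°N, 30.8349°W: 146.0 km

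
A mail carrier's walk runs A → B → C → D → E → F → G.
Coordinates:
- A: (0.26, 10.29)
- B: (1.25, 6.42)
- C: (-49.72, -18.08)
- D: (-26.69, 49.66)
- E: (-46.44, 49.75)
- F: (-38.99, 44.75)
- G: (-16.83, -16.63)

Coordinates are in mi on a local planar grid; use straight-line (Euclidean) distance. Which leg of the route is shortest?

Leg distances:
A→B: 4.0 mi
B→C: 56.6 mi
C→D: 71.5 mi
D→E: 19.8 mi
E→F: 9.0 mi
F→G: 65.3 mi
The shortest leg is A–B at 4.0 mi.

A–B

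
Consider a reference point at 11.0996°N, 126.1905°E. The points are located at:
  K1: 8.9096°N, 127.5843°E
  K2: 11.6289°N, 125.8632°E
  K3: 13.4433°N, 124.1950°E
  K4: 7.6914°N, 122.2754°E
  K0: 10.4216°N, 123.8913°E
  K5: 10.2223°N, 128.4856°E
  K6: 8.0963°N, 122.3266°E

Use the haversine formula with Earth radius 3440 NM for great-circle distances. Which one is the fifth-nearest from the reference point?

Distances from the reference point (11.0996°N, 126.1905°E):
K2: 37.2 NM
K0: 141.6 NM
K5: 145.3 NM
K1: 155.2 NM
K3: 183.0 NM
K6: 291.2 NM
K4: 309.2 NM
The fifth-nearest is K3 at 183.0 NM.

K3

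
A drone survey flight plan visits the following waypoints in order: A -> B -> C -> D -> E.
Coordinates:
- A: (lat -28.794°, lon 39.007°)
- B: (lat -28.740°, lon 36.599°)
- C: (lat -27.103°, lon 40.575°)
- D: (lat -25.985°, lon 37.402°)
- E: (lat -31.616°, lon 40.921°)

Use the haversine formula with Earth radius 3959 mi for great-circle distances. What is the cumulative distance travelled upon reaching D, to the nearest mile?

Leg distances:
A→B: 145.9 mi  (cumulative 145.9 mi)
B→C: 267.8 mi  (cumulative 413.7 mi)
C→D: 210.8 mi  (cumulative 624.5 mi)
Cumulative distance at D ≈ 624 mi.

624 mi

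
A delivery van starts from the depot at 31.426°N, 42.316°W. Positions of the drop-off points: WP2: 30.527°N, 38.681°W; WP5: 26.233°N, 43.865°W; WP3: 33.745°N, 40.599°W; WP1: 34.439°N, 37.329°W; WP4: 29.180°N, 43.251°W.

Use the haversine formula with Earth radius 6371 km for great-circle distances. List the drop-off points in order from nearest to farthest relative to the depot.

Distance from the depot at 31.426°N, 42.316°W to each:
WP4 29.180°N, 43.251°W: 265.4 km
WP3 33.745°N, 40.599°W: 303.9 km
WP2 30.527°N, 38.681°W: 360.7 km
WP1 34.439°N, 37.329°W: 573.3 km
WP5 26.233°N, 43.865°W: 596.8 km

WP4, WP3, WP2, WP1, WP5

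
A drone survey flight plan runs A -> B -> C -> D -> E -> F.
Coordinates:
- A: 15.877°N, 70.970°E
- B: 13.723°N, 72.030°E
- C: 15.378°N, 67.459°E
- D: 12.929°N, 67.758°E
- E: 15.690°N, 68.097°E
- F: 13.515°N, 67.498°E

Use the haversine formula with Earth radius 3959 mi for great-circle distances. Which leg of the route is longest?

B–C

Leg distances:
A→B: 164.8 mi
B→C: 326.4 mi
C→D: 170.4 mi
D→E: 192.1 mi
E→F: 155.5 mi
The longest leg is B–C at 326.4 mi.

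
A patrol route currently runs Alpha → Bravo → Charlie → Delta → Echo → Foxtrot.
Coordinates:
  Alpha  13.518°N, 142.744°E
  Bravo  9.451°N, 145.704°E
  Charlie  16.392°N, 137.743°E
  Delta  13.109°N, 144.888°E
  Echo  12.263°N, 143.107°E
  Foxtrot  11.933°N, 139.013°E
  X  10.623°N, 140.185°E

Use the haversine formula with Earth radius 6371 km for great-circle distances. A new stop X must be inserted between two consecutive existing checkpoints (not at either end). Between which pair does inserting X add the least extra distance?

Added distance for inserting X between each consecutive pair:
Alpha–Bravo: 488.2 km
Bravo–Charlie: 154.7 km
Charlie–Delta: 424.8 km
Delta–Echo: 733.7 km
Echo–Foxtrot: 114.1 km
Smallest added distance is 114.1 km, inserting between Echo and Foxtrot.

between Echo and Foxtrot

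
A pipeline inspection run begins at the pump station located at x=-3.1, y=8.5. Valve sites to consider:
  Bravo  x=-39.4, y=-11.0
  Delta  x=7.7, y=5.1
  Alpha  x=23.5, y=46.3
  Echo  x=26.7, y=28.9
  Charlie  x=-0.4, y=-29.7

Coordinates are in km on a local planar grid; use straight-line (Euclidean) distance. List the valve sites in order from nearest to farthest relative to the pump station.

Delta, Echo, Charlie, Bravo, Alpha

Distance from the pump station at x=-3.1, y=8.5 to each:
Delta x=7.7, y=5.1: 11.3 km
Echo x=26.7, y=28.9: 36.1 km
Charlie x=-0.4, y=-29.7: 38.3 km
Bravo x=-39.4, y=-11.0: 41.2 km
Alpha x=23.5, y=46.3: 46.2 km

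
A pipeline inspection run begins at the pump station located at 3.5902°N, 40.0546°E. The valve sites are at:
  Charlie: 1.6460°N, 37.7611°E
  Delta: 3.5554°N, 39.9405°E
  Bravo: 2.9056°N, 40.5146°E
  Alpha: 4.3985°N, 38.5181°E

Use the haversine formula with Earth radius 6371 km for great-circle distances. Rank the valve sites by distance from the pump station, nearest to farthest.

Distance from the pump station at 3.5902°N, 40.0546°E to each:
Delta 3.5554°N, 39.9405°E: 13.2 km
Bravo 2.9056°N, 40.5146°E: 91.7 km
Alpha 4.3985°N, 38.5181°E: 192.7 km
Charlie 1.6460°N, 37.7611°E: 334.1 km

Delta, Bravo, Alpha, Charlie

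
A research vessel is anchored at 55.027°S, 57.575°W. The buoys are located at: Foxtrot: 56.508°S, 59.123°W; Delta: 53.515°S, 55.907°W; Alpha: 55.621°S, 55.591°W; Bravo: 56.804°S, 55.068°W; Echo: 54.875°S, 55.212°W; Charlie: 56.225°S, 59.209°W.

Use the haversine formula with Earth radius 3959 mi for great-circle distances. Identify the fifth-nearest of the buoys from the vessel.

Delta

Distances from the vessel (55.027°S, 57.575°W):
Alpha: 88.1 mi
Echo: 94.3 mi
Charlie: 104.5 mi
Foxtrot: 118.7 mi
Delta: 124.3 mi
Bravo: 156.5 mi
The fifth-nearest is Delta at 124.3 mi.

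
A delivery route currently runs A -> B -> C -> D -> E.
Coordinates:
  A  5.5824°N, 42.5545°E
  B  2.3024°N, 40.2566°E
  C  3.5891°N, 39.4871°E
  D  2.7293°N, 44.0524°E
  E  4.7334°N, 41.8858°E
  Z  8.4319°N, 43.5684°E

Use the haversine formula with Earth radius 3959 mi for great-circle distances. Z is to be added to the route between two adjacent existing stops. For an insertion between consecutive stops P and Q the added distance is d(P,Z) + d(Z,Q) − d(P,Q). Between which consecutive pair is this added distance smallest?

Added distance for inserting Z between each consecutive pair:
A–B: 413.2 mi
B–C: 813.9 mi
C–D: 511.5 mi
D–E: 472.2 mi
Smallest added distance is 413.2 mi, inserting between A and B.

between A and B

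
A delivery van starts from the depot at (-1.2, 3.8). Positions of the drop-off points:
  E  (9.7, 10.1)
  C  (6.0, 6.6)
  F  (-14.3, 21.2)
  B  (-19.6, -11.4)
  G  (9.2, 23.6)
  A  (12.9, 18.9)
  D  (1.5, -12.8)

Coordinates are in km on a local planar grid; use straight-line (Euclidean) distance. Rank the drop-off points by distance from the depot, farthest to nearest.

B, G, F, A, D, E, C

Distance from the depot at (-1.2, 3.8) to each:
B (-19.6, -11.4): 23.9 km
G (9.2, 23.6): 22.4 km
F (-14.3, 21.2): 21.8 km
A (12.9, 18.9): 20.7 km
D (1.5, -12.8): 16.8 km
E (9.7, 10.1): 12.6 km
C (6.0, 6.6): 7.7 km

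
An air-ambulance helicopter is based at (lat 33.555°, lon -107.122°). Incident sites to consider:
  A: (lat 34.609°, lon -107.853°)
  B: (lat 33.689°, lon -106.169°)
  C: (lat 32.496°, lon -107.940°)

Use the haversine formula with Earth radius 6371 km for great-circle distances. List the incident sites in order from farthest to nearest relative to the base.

C, A, B

Distances from the base:
C (lat 32.496°, lon -107.940°): 140.3 km
A (lat 34.609°, lon -107.853°): 135.2 km
B (lat 33.689°, lon -106.169°): 89.5 km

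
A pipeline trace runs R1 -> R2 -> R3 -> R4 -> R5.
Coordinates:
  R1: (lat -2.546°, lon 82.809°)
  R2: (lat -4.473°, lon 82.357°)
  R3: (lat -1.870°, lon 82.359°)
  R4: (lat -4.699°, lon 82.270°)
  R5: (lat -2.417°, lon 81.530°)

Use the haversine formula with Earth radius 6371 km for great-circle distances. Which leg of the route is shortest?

R1–R2

Leg distances:
R1→R2: 220.1 km
R2→R3: 289.4 km
R3→R4: 314.7 km
R4→R5: 266.7 km
The shortest leg is R1–R2 at 220.1 km.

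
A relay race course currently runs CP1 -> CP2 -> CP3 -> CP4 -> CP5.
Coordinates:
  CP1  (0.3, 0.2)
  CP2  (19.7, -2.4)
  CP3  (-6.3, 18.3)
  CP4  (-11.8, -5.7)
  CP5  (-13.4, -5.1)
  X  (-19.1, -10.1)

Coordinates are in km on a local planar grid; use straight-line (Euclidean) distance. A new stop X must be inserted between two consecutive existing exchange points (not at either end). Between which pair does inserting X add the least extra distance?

between CP4 and CP5

Added distance for inserting X between each consecutive pair:
CP1–CP2: 41.9 km
CP2–CP3: 37.5 km
CP3–CP4: 15.1 km
CP4–CP5: 14.4 km
Smallest added distance is 14.4 km, inserting between CP4 and CP5.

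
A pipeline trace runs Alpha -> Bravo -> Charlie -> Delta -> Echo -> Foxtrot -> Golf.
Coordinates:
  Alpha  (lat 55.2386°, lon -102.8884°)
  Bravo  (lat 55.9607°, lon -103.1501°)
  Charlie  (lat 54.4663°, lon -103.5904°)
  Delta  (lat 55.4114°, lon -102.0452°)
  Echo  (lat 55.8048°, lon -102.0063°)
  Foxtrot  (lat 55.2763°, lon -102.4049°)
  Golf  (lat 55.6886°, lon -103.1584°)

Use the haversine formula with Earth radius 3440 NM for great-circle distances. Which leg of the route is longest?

Bravo–Charlie

Leg distances:
Alpha→Bravo: 44.3 NM
Bravo→Charlie: 91.0 NM
Charlie→Delta: 77.8 NM
Delta→Echo: 23.7 NM
Echo→Foxtrot: 34.5 NM
Foxtrot→Golf: 35.6 NM
The longest leg is Bravo–Charlie at 91.0 NM.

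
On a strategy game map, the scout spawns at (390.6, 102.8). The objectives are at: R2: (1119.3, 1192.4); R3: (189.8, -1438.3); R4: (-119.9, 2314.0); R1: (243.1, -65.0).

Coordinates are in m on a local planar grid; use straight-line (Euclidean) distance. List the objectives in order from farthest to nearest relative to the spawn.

Distances from the spawn:
R4 (-119.9, 2314.0): 2269.4 m
R3 (189.8, -1438.3): 1554.1 m
R2 (1119.3, 1192.4): 1310.8 m
R1 (243.1, -65.0): 223.4 m

R4, R3, R2, R1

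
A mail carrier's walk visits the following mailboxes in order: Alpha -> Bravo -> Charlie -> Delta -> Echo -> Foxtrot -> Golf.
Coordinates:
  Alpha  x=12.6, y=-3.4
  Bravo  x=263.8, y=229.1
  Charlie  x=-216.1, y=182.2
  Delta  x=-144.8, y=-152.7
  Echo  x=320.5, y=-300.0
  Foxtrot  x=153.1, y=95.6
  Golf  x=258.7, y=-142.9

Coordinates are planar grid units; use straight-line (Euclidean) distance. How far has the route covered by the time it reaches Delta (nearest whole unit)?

Leg distances:
Alpha→Bravo: 342.3  (cumulative 342.3)
Bravo→Charlie: 482.2  (cumulative 824.5)
Charlie→Delta: 342.4  (cumulative 1166.9)
Cumulative distance at Delta ≈ 1167.

1167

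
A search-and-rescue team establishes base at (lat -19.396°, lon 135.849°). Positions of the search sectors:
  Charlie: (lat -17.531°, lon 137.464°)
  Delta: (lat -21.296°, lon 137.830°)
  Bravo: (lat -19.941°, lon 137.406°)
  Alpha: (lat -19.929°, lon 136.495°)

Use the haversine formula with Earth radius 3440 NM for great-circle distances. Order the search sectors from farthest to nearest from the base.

Distance from the base at (lat -19.396°, lon 135.849°) to each:
Delta (lat -21.296°, lon 137.830°): 159.5 NM
Charlie (lat -17.531°, lon 137.464°): 144.9 NM
Bravo (lat -19.941°, lon 137.406°): 93.9 NM
Alpha (lat -19.929°, lon 136.495°): 48.6 NM

Delta, Charlie, Bravo, Alpha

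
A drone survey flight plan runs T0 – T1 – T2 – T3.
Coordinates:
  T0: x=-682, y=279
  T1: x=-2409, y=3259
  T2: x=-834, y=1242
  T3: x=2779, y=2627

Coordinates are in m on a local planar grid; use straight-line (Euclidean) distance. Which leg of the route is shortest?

Leg distances:
T0→T1: 3444.3 m
T1→T2: 2559.1 m
T2→T3: 3869.4 m
The shortest leg is T1–T2 at 2559.1 m.

T1–T2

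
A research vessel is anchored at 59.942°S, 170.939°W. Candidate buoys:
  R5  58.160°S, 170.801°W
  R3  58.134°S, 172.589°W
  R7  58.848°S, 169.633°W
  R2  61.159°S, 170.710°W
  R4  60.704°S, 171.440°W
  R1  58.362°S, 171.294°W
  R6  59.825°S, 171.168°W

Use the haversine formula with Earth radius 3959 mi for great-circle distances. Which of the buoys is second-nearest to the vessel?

R4

Distance to each, sorted:
R6: 11.3 mi
R4: 55.4 mi
R2: 84.5 mi
R7: 88.5 mi
R1: 109.9 mi
R5: 123.2 mi
R3: 138.0 mi
The second-nearest is R4 at 55.4 mi.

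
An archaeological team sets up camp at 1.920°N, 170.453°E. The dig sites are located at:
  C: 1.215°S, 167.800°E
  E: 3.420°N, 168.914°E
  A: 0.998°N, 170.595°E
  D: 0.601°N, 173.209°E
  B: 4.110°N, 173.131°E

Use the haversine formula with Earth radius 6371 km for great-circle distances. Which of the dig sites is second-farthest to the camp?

Distances from the camp (1.920°N, 170.453°E):
C: 456.6 km
B: 384.3 km
D: 339.7 km
E: 238.8 km
A: 103.7 km
The second-farthest is B at 384.3 km.

B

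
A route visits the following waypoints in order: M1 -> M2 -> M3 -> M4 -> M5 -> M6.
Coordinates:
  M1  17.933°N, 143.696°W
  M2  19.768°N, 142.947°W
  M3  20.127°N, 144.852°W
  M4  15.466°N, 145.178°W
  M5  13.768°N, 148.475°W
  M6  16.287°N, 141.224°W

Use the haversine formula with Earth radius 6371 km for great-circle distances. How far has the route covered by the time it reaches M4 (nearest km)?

941 km

Leg distances:
M1→M2: 218.7 km  (cumulative 218.7 km)
M2→M3: 203.1 km  (cumulative 421.8 km)
M3→M4: 519.4 km  (cumulative 941.2 km)
Cumulative distance at M4 ≈ 941 km.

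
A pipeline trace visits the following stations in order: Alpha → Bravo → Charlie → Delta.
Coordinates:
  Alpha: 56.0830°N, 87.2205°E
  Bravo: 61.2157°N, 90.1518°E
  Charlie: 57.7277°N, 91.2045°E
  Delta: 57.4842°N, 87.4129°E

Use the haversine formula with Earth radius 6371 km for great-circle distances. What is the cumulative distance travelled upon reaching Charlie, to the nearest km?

Leg distances:
Alpha→Bravo: 595.2 km  (cumulative 595.2 km)
Bravo→Charlie: 392.4 km  (cumulative 987.6 km)
Cumulative distance at Charlie ≈ 988 km.

988 km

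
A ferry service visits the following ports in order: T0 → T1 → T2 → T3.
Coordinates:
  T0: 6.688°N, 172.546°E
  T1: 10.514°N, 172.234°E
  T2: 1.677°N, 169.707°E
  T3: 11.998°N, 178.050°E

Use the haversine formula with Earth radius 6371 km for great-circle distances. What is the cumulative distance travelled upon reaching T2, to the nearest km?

Leg distances:
T0→T1: 426.8 km  (cumulative 426.8 km)
T1→T2: 1021.5 km  (cumulative 1448.3 km)
Cumulative distance at T2 ≈ 1448 km.

1448 km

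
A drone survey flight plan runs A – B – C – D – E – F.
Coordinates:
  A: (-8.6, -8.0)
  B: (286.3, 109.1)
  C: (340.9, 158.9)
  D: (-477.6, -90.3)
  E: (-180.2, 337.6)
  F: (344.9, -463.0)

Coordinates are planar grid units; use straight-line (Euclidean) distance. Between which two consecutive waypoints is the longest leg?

Leg distances:
A→B: 317.3
B→C: 73.9
C→D: 855.6
D→E: 521.1
E→F: 957.4
The longest leg is E–F at 957.4.

E–F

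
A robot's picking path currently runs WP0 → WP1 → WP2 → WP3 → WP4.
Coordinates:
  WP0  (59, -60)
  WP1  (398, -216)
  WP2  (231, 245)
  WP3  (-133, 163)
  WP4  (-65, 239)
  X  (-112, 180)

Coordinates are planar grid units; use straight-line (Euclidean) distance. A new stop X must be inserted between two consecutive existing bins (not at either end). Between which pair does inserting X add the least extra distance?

between WP3 and WP4

Added distance for inserting X between each consecutive pair:
WP0–WP1: 567.2
WP1–WP2: 504.5
WP2–WP3: 3.0
WP3–WP4: 0.5
Smallest added distance is 0.5, inserting between WP3 and WP4.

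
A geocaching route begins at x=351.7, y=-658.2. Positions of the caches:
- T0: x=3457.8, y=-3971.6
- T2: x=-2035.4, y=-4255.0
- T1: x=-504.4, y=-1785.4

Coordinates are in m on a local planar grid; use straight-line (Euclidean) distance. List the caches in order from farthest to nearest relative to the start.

Computing each straight-line distance from x=351.7, y=-658.2:
T0 x=3457.8, y=-3971.6: 4541.6 m
T2 x=-2035.4, y=-4255.0: 4316.9 m
T1 x=-504.4, y=-1785.4: 1415.4 m

T0, T2, T1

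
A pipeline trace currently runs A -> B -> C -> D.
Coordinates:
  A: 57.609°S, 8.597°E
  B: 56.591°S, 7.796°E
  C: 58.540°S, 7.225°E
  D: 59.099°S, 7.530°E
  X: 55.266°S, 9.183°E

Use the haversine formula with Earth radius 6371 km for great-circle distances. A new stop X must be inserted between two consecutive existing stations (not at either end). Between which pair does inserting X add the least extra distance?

Added distance for inserting X between each consecutive pair:
A–B: 310.7 km
B–C: 334.3 km
C–D: 756.0 km
Smallest added distance is 310.7 km, inserting between A and B.

between A and B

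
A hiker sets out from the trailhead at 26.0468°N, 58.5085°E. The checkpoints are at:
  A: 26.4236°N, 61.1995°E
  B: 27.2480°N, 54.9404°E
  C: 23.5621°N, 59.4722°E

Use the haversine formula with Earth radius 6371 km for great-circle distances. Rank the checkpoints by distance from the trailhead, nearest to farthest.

Computing each great-circle distance from 26.0468°N, 58.5085°E:
A 26.4236°N, 61.1995°E: 271.6 km
C 23.5621°N, 59.4722°E: 292.9 km
B 27.2480°N, 54.9404°E: 378.9 km

A, C, B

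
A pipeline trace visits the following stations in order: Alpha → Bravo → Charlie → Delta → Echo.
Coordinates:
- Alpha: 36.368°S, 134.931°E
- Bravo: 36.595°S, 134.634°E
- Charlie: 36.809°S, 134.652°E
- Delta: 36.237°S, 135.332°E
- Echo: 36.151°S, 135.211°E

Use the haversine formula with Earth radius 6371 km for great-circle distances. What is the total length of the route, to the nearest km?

163 km

Leg distances:
Alpha→Bravo: 36.6 km  (cumulative 36.6 km)
Bravo→Charlie: 23.8 km  (cumulative 60.5 km)
Charlie→Delta: 88.0 km  (cumulative 148.4 km)
Delta→Echo: 14.5 km  (cumulative 162.9 km)
Total route length ≈ 163 km.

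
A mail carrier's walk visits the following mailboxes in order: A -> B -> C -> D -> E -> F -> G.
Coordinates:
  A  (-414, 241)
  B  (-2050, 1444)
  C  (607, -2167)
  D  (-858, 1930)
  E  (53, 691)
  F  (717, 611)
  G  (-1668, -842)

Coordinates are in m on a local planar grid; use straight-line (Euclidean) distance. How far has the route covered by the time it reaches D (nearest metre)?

10865 m

Leg distances:
A→B: 2030.7 m  (cumulative 2030.7 m)
B→C: 4483.2 m  (cumulative 6513.9 m)
C→D: 4351.0 m  (cumulative 10864.9 m)
Cumulative distance at D ≈ 10865 m.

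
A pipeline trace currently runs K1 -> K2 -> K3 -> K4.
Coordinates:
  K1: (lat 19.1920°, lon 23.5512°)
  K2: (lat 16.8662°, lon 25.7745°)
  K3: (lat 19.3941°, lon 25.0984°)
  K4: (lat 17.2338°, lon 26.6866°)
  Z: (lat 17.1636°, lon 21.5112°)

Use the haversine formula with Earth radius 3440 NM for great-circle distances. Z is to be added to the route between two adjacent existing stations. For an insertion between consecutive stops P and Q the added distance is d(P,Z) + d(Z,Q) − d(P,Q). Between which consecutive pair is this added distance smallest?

between K1 and K2

Added distance for inserting Z between each consecutive pair:
K1–K2: 225.1 NM
K2–K3: 333.2 NM
K3–K4: 383.1 NM
Smallest added distance is 225.1 NM, inserting between K1 and K2.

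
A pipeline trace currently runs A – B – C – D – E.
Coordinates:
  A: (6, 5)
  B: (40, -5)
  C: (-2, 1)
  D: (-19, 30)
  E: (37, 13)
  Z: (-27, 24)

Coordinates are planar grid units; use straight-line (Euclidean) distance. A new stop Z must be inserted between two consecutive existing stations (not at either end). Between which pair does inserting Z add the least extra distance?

between C and D

Added distance for inserting Z between each consecutive pair:
A–B: 75.6
B–C: 64.6
C–D: 10.4
D–E: 16.4
Smallest added distance is 10.4, inserting between C and D.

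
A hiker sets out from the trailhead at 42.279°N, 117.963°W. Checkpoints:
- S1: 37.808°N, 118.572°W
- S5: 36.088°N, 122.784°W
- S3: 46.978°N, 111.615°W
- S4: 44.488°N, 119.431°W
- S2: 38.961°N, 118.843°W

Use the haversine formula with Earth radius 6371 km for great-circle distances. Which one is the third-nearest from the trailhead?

S1

Distances from the trailhead (42.279°N, 117.963°W):
S4: 272.8 km
S2: 376.3 km
S1: 499.8 km
S3: 724.3 km
S5: 803.8 km
The third-nearest is S1 at 499.8 km.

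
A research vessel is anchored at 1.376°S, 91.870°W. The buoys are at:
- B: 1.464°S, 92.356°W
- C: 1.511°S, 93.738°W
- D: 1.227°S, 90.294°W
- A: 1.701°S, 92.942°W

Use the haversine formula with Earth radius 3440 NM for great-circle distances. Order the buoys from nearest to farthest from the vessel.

B, A, D, C

Computing each great-circle distance from 1.376°S, 91.870°W:
B 1.464°S, 92.356°W: 29.6 NM
A 1.701°S, 92.942°W: 67.2 NM
D 1.227°S, 90.294°W: 95.0 NM
C 1.511°S, 93.738°W: 112.4 NM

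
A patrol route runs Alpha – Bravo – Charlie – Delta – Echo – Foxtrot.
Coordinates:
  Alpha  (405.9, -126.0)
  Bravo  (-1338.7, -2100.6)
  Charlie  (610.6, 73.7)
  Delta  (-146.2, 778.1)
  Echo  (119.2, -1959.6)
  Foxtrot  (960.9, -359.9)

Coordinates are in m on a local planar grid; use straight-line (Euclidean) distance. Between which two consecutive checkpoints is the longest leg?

Bravo–Charlie

Leg distances:
Alpha→Bravo: 2634.9 m
Bravo→Charlie: 2920.2 m
Charlie→Delta: 1033.9 m
Delta→Echo: 2750.5 m
Echo→Foxtrot: 1807.6 m
The longest leg is Bravo–Charlie at 2920.2 m.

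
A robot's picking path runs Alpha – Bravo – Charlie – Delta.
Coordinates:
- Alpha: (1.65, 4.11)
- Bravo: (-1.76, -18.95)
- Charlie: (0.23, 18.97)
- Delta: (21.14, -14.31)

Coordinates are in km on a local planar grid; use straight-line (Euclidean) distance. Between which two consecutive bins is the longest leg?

Charlie–Delta

Leg distances:
Alpha→Bravo: 23.3 km
Bravo→Charlie: 38.0 km
Charlie→Delta: 39.3 km
The longest leg is Charlie–Delta at 39.3 km.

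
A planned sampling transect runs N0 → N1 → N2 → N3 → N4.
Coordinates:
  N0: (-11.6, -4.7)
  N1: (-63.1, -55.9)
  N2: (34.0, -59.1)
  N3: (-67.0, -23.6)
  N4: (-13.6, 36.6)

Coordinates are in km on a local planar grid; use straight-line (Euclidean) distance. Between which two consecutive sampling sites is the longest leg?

N2–N3

Leg distances:
N0→N1: 72.6 km
N1→N2: 97.2 km
N2→N3: 107.1 km
N3→N4: 80.5 km
The longest leg is N2–N3 at 107.1 km.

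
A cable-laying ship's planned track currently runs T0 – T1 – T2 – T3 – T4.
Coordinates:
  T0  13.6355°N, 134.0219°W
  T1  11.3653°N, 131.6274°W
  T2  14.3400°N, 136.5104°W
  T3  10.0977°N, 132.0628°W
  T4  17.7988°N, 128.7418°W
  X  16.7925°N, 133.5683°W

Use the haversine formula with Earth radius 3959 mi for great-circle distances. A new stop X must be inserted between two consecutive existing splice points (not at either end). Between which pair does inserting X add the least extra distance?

between T3 and T4

Added distance for inserting X between each consecutive pair:
T0–T1: 392.0 mi
T1–T2: 268.0 mi
T2–T3: 312.8 mi
T3–T4: 222.7 mi
Smallest added distance is 222.7 mi, inserting between T3 and T4.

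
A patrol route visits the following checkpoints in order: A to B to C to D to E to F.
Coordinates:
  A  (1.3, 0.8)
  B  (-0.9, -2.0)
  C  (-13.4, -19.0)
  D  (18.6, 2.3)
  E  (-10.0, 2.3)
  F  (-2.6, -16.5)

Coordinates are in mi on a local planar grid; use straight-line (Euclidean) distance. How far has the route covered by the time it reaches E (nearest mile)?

Leg distances:
A→B: 3.6 mi  (cumulative 3.6 mi)
B→C: 21.1 mi  (cumulative 24.7 mi)
C→D: 38.4 mi  (cumulative 63.1 mi)
D→E: 28.6 mi  (cumulative 91.7 mi)
Cumulative distance at E ≈ 92 mi.

92 mi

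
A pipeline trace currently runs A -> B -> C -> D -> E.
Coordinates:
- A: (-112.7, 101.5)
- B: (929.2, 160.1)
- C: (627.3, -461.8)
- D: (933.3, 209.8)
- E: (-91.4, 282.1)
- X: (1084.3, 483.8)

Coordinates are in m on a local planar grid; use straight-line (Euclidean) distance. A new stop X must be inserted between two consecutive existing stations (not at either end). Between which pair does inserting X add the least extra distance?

Added distance for inserting X between each consecutive pair:
A–B: 572.0 m
B–C: 717.9 m
C–D: 625.1 m
D–E: 478.5 m
Smallest added distance is 478.5 m, inserting between D and E.

between D and E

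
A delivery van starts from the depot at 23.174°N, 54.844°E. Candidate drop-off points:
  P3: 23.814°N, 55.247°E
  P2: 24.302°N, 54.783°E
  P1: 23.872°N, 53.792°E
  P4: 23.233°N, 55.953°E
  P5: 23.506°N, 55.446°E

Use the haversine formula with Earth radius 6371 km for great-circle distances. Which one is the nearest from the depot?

Distance to each, sorted:
P5: 71.7 km
P3: 82.2 km
P4: 113.5 km
P2: 125.6 km
P1: 132.4 km
The nearest is P5 at 71.7 km.

P5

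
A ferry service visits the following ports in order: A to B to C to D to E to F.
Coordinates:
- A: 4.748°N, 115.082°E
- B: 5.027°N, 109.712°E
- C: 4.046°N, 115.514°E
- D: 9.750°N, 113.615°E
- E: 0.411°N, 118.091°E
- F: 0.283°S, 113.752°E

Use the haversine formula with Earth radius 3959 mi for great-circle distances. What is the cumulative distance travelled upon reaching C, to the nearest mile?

Leg distances:
A→B: 370.2 mi  (cumulative 370.2 mi)
B→C: 405.4 mi  (cumulative 775.6 mi)
Cumulative distance at C ≈ 776 mi.

776 mi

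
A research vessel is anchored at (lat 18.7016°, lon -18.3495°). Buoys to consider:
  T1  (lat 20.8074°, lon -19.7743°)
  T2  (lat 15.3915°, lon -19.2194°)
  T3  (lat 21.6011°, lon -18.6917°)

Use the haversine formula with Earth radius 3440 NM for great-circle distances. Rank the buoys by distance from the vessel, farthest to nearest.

T2, T3, T1

Computing each great-circle distance from (lat 18.7016°, lon -18.3495°):
T2 (lat 15.3915°, lon -19.2194°): 204.9 NM
T3 (lat 21.6011°, lon -18.6917°): 175.1 NM
T1 (lat 20.8074°, lon -19.7743°): 149.9 NM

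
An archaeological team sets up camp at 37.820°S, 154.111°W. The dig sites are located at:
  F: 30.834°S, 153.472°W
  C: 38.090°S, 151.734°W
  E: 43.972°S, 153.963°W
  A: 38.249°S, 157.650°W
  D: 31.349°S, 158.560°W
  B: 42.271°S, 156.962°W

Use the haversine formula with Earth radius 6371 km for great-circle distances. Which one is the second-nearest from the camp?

Distance to each, sorted:
C: 210.6 km
A: 313.6 km
B: 551.1 km
E: 684.2 km
F: 779.0 km
D: 826.5 km
The second-nearest is A at 313.6 km.

A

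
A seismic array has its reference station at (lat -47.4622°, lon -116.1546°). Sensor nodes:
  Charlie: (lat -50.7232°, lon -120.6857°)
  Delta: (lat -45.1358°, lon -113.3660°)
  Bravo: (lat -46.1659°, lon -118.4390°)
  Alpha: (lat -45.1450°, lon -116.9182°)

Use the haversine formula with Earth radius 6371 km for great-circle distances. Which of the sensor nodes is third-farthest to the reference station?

Alpha

Distances from the reference station ((lat -47.4622°, lon -116.1546°)):
Charlie: 490.1 km
Delta: 335.8 km
Alpha: 264.2 km
Bravo: 225.8 km
The third-farthest is Alpha at 264.2 km.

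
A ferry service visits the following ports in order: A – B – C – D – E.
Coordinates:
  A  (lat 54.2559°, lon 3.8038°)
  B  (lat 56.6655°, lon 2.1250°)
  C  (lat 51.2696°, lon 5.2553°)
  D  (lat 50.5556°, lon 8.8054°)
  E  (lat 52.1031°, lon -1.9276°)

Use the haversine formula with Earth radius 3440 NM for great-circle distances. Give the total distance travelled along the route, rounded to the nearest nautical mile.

Leg distances:
A→B: 155.5 NM  (cumulative 155.5 NM)
B→C: 342.2 NM  (cumulative 497.8 NM)
C→D: 141.0 NM  (cumulative 638.8 NM)
D→E: 412.8 NM  (cumulative 1051.6 NM)
Total route length ≈ 1052 NM.

1052 NM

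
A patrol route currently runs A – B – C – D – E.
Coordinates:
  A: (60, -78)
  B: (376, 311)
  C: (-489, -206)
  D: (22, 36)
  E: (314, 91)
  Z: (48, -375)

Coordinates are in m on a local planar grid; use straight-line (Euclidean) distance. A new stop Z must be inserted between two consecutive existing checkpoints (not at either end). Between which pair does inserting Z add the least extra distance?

Added distance for inserting Z between each consecutive pair:
A–B: 556.4 m
B–C: 315.6 m
C–D: 409.4 m
D–E: 651.3 m
Smallest added distance is 315.6 m, inserting between B and C.

between B and C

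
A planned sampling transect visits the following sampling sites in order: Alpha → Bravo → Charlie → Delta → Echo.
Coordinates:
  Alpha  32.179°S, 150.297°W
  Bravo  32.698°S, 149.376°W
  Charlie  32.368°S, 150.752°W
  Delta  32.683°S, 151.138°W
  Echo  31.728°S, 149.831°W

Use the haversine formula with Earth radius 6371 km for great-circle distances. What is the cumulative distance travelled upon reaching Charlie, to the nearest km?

Leg distances:
Alpha→Bravo: 103.9 km  (cumulative 103.9 km)
Bravo→Charlie: 134.1 km  (cumulative 238.0 km)
Cumulative distance at Charlie ≈ 238 km.

238 km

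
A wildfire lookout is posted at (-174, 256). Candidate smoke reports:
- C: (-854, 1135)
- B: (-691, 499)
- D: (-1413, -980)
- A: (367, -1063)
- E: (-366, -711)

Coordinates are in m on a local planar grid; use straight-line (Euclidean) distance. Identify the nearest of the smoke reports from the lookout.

Distance to each, sorted:
B: 571.3 m
E: 985.9 m
C: 1111.3 m
A: 1425.6 m
D: 1750.1 m
The nearest is B at 571.3 m.

B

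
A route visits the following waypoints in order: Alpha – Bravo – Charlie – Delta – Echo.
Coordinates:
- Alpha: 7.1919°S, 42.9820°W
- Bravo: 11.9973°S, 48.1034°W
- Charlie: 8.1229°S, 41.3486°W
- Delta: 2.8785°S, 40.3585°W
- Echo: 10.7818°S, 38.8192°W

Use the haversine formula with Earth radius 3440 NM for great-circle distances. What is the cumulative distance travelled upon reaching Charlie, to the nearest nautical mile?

Leg distances:
Alpha→Bravo: 418.4 NM  (cumulative 418.4 NM)
Bravo→Charlie: 462.1 NM  (cumulative 880.5 NM)
Cumulative distance at Charlie ≈ 881 NM.

881 NM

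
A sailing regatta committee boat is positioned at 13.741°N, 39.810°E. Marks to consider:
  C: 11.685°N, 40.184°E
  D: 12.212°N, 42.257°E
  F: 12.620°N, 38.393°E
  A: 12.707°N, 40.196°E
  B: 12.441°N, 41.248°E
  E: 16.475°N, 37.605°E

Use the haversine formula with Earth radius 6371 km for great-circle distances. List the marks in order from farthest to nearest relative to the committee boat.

Computing each great-circle distance from 13.741°N, 39.810°E:
E 16.475°N, 37.605°E: 385.3 km
D 12.212°N, 42.257°E: 315.0 km
C 11.685°N, 40.184°E: 232.2 km
B 12.441°N, 41.248°E: 212.5 km
F 12.620°N, 38.393°E: 197.7 km
A 12.707°N, 40.196°E: 122.3 km

E, D, C, B, F, A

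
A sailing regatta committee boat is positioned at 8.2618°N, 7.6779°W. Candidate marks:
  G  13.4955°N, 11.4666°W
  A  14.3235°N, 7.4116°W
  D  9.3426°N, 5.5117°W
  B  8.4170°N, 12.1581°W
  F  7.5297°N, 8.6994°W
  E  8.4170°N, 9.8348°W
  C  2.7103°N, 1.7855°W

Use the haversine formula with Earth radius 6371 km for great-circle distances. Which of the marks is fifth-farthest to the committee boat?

D

Distance to each, sorted:
C: 897.8 km
G: 713.9 km
A: 674.7 km
B: 493.2 km
D: 266.6 km
E: 237.9 km
F: 138.9 km
The fifth-farthest is D at 266.6 km.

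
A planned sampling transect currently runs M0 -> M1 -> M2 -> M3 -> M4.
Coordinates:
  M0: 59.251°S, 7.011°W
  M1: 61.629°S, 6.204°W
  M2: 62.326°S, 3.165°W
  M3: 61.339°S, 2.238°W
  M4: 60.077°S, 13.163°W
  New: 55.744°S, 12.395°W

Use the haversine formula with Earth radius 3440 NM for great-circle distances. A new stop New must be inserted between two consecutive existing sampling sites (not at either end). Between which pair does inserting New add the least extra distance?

between M3 and M4

Added distance for inserting New between each consecutive pair:
M0–M1: 530.3 NM
M1–M2: 793.2 NM
M2–M3: 883.2 NM
M3–M4: 393.7 NM
Smallest added distance is 393.7 NM, inserting between M3 and M4.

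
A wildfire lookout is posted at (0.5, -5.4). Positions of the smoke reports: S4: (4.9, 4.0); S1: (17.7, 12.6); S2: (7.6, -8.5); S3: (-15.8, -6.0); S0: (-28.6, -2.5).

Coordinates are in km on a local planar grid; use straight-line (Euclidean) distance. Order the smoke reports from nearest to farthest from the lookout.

Distances from the lookout:
S2 (7.6, -8.5): 7.7 km
S4 (4.9, 4.0): 10.4 km
S3 (-15.8, -6.0): 16.3 km
S1 (17.7, 12.6): 24.9 km
S0 (-28.6, -2.5): 29.2 km

S2, S4, S3, S1, S0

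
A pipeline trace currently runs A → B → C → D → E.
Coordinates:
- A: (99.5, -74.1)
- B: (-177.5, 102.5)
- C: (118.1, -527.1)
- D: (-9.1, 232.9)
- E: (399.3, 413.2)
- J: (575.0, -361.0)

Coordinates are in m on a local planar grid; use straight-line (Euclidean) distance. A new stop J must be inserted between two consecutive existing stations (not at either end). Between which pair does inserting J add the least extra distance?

between C and D

Added distance for inserting J between each consecutive pair:
A–B: 1110.6 m
B–C: 674.4 m
C–D: 548.6 m
D–E: 1180.5 m
Smallest added distance is 548.6 m, inserting between C and D.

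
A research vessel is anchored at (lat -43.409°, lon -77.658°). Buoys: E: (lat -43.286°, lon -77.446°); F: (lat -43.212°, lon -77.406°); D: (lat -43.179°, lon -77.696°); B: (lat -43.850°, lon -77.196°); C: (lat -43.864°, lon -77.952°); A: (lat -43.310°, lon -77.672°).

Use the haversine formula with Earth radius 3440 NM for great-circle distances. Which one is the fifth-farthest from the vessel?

Distances from the vessel ((lat -43.409°, lon -77.658°)):
B: 33.2 NM
C: 30.2 NM
F: 16.2 NM
D: 13.9 NM
E: 11.8 NM
A: 6.0 NM
The fifth-farthest is E at 11.8 NM.

E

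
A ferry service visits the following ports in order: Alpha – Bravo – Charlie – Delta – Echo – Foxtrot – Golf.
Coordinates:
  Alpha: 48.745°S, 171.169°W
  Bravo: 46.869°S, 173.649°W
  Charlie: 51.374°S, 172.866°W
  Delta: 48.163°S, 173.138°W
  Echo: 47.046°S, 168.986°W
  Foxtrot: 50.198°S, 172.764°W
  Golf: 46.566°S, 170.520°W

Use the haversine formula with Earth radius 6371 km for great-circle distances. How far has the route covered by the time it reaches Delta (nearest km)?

1141 km

Leg distances:
Alpha→Bravo: 278.9 km  (cumulative 278.9 km)
Bravo→Charlie: 504.2 km  (cumulative 783.1 km)
Charlie→Delta: 357.6 km  (cumulative 1140.7 km)
Cumulative distance at Delta ≈ 1141 km.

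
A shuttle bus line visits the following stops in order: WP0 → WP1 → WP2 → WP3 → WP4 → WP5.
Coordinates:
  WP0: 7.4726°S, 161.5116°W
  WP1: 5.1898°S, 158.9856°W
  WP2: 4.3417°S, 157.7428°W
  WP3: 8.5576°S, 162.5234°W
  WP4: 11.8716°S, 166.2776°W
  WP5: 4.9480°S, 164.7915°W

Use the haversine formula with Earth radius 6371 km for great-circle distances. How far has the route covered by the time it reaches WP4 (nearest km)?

1802 km

Leg distances:
WP0→WP1: 377.3 km  (cumulative 377.3 km)
WP1→WP2: 166.9 km  (cumulative 544.2 km)
WP2→WP3: 706.1 km  (cumulative 1250.4 km)
WP3→WP4: 551.8 km  (cumulative 1802.2 km)
Cumulative distance at WP4 ≈ 1802 km.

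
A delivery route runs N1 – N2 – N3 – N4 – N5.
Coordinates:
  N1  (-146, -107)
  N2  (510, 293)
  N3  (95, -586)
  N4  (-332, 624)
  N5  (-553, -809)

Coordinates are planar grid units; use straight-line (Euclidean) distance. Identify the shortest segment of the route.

Leg distances:
N1→N2: 768.3
N2→N3: 972.0
N3→N4: 1283.1
N4→N5: 1449.9
The shortest leg is N1–N2 at 768.3.

N1–N2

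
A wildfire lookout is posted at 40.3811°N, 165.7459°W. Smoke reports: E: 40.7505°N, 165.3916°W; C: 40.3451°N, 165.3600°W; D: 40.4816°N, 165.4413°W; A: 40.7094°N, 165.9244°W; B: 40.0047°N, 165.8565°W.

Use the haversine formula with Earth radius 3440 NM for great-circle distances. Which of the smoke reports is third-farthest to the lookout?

Distance to each, sorted:
E: 27.4 NM
B: 23.2 NM
A: 21.3 NM
C: 17.8 NM
D: 15.2 NM
The third-farthest is A at 21.3 NM.

A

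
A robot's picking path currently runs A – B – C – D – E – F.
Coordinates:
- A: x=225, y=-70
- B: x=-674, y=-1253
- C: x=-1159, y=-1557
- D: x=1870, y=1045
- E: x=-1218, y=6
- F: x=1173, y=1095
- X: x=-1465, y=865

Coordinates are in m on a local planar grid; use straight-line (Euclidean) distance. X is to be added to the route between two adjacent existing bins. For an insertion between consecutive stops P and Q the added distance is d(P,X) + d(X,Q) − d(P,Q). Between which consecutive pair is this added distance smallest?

between E and F

Added distance for inserting X between each consecutive pair:
A–B: 2706.5 m
B–C: 4129.7 m
C–D: 1788.0 m
D–E: 975.6 m
E–F: 914.5 m
Smallest added distance is 914.5 m, inserting between E and F.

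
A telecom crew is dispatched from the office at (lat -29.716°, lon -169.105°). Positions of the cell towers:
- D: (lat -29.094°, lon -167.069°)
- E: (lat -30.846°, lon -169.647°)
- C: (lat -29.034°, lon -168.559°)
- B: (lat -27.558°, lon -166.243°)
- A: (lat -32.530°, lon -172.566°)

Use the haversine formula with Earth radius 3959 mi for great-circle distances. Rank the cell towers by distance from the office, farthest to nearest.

Computing each great-circle distance from (lat -29.716°, lon -169.105°):
A (lat -32.530°, lon -172.566°): 282.3 mi
B (lat -27.558°, lon -166.243°): 228.8 mi
D (lat -29.094°, lon -167.069°): 129.9 mi
E (lat -30.846°, lon -169.647°): 84.5 mi
C (lat -29.034°, lon -168.559°): 57.5 mi

A, B, D, E, C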